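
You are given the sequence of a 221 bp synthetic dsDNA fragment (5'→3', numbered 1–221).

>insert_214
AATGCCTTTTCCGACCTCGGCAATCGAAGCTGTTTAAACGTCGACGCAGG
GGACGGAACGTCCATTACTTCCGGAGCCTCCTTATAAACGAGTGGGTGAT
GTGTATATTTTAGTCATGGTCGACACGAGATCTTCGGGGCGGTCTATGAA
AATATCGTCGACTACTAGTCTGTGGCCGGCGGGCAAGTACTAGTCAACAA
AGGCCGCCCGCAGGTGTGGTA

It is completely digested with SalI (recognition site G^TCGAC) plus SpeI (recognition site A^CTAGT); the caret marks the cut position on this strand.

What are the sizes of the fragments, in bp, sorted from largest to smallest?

SalI sites (GTCGAC) start at positions 40, 119, 157.
SalI cuts after the first base of each site, so after positions 40, 119, 157.
SpeI sites (ACTAGT) start at positions 164, 189.
SpeI cuts after the first base of each site, so after positions 164, 189.
Combined cut positions: 40, 119, 157, 164, 189.
Linear molecule, 5 cuts → 6 fragments:
  1–40 → 40 bp
  41–119 → 79 bp
  120–157 → 38 bp
  158–164 → 7 bp
  165–189 → 25 bp
  190–221 → 32 bp
Sorted largest to smallest: 79, 40, 38, 32, 25, 7 bp.

79, 40, 38, 32, 25, 7 bp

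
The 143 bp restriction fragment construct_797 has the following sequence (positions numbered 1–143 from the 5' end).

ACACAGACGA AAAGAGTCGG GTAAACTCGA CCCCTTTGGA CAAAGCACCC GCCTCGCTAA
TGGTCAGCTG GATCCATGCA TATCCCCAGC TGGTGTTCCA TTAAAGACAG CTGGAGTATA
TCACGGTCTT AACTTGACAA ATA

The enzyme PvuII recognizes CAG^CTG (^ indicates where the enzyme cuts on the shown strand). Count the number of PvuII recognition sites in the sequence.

CAGCTG occurs starting at positions 65, 87, 108.
PvuII cuts at 3 sites.

3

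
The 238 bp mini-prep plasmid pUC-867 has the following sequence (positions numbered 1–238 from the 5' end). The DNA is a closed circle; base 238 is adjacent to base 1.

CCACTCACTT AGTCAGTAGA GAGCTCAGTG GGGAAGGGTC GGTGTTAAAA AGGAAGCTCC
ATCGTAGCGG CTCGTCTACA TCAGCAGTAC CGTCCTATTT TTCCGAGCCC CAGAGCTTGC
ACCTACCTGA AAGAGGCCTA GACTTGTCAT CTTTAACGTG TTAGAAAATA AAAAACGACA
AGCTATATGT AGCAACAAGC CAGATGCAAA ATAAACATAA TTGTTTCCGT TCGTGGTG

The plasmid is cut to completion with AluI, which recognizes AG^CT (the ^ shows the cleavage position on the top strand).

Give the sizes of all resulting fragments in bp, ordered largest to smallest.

AluI sites (AGCT) start at positions 22, 55, 114, 181.
AluI cuts after base 2 of each site, so after positions 23, 56, 115, 182.
Circular molecule, 4 cuts → 4 fragments:
  24–56 → 33 bp
  57–115 → 59 bp
  116–182 → 67 bp
  183–238 then 1–23 → 56 + 23 = 79 bp
Sorted largest to smallest: 79, 67, 59, 33 bp.

79, 67, 59, 33 bp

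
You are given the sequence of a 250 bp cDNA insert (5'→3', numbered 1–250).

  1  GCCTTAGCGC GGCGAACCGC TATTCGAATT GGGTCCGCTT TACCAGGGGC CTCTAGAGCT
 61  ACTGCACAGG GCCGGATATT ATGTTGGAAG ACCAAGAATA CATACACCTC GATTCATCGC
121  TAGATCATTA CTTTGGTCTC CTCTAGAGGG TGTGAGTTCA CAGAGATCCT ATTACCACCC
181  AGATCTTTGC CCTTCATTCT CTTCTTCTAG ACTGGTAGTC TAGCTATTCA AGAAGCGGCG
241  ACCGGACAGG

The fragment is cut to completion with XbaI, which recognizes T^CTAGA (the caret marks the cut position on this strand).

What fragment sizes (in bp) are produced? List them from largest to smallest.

XbaI sites (TCTAGA) start at positions 52, 142, 206.
XbaI cuts after the first base of each site, so after positions 52, 142, 206.
Linear molecule, 3 cuts → 4 fragments:
  1–52 → 52 bp
  53–142 → 90 bp
  143–206 → 64 bp
  207–250 → 44 bp
Sorted largest to smallest: 90, 64, 52, 44 bp.

90, 64, 52, 44 bp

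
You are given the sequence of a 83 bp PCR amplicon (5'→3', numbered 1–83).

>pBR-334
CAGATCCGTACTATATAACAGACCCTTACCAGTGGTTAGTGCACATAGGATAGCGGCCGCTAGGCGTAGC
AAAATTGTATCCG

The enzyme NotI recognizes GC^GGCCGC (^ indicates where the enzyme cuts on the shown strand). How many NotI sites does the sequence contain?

GCGGCCGC occurs starting at position 53.
NotI cuts at 1 site.

1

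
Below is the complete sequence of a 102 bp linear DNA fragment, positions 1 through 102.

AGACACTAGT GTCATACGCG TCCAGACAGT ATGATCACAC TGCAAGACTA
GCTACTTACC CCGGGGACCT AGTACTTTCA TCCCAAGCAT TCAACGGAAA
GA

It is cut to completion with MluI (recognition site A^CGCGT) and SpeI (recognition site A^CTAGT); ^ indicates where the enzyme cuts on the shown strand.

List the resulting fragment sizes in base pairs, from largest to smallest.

86, 11, 5 bp

The MluI site (ACGCGT) starts at position 16.
MluI cuts after the first base of each site, so after position 16.
The SpeI site (ACTAGT) starts at position 5.
SpeI cuts after the first base of each site, so after position 5.
Combined cut positions: 5, 16.
Linear molecule, 2 cuts → 3 fragments:
  1–5 → 5 bp
  6–16 → 11 bp
  17–102 → 86 bp
Sorted largest to smallest: 86, 11, 5 bp.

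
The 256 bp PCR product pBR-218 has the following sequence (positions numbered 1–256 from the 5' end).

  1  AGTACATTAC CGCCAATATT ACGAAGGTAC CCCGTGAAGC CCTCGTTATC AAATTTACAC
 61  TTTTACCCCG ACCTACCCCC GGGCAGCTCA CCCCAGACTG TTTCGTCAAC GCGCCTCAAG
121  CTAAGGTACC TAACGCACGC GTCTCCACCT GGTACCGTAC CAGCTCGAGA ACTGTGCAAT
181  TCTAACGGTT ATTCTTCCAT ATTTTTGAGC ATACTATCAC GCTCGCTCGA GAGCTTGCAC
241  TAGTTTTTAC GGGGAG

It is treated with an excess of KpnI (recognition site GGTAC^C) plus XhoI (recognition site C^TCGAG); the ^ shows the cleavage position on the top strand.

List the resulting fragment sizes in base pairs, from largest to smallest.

99, 62, 30, 30, 26, 9 bp

KpnI sites (GGTACC) start at positions 26, 125, 151.
KpnI cuts after base 5 of each site (before the last base), so after positions 30, 129, 155.
XhoI sites (CTCGAG) start at positions 164, 226.
XhoI cuts after the first base of each site, so after positions 164, 226.
Combined cut positions: 30, 129, 155, 164, 226.
Linear molecule, 5 cuts → 6 fragments:
  1–30 → 30 bp
  31–129 → 99 bp
  130–155 → 26 bp
  156–164 → 9 bp
  165–226 → 62 bp
  227–256 → 30 bp
Sorted largest to smallest: 99, 62, 30, 30, 26, 9 bp.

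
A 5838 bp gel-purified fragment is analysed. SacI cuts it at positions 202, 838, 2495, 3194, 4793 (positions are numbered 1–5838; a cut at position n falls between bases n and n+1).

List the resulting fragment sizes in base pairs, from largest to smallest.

Linear molecule, 5 cuts → 6 fragments:
  202 − 0 = 202 bp
  838 − 202 = 636 bp
  2495 − 838 = 1657 bp
  3194 − 2495 = 699 bp
  4793 − 3194 = 1599 bp
  5838 − 4793 = 1045 bp
Sorted largest to smallest: 1657, 1599, 1045, 699, 636, 202 bp.

1657, 1599, 1045, 699, 636, 202 bp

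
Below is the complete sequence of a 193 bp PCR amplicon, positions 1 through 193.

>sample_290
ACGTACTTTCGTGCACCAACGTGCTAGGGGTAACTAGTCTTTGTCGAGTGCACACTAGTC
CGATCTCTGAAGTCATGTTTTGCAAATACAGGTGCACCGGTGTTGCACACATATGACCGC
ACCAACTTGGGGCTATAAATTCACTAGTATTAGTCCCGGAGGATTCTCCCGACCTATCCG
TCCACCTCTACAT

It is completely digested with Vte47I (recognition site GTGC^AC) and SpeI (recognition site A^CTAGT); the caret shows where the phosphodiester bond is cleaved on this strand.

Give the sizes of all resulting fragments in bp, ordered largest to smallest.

Vte47I sites (GTGCAC) start at positions 11, 48, 92.
Vte47I cuts after base 4 of each site, so after positions 14, 51, 95.
SpeI sites (ACTAGT) start at positions 33, 54, 143.
SpeI cuts after the first base of each site, so after positions 33, 54, 143.
Combined cut positions: 14, 33, 51, 54, 95, 143.
Linear molecule, 6 cuts → 7 fragments:
  1–14 → 14 bp
  15–33 → 19 bp
  34–51 → 18 bp
  52–54 → 3 bp
  55–95 → 41 bp
  96–143 → 48 bp
  144–193 → 50 bp
Sorted largest to smallest: 50, 48, 41, 19, 18, 14, 3 bp.

50, 48, 41, 19, 18, 14, 3 bp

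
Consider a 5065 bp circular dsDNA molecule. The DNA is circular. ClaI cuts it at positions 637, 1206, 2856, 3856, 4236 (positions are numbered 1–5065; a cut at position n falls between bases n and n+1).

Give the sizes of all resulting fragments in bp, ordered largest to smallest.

1650, 1466, 1000, 569, 380 bp

Circular molecule, 5 cuts → 5 fragments:
  1206 − 637 = 569 bp
  2856 − 1206 = 1650 bp
  3856 − 2856 = 1000 bp
  4236 − 3856 = 380 bp
  wrap: 5065 − 4236 + 637 = 1466 bp
Sorted largest to smallest: 1650, 1466, 1000, 569, 380 bp.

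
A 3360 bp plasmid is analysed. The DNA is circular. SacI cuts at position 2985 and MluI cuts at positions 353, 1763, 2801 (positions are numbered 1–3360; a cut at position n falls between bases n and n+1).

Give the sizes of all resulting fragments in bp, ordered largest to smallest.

Combined cut positions (sorted): 353, 1763, 2801, 2985.
Circular molecule, 4 cuts → 4 fragments:
  1763 − 353 = 1410 bp
  2801 − 1763 = 1038 bp
  2985 − 2801 = 184 bp
  wrap: 3360 − 2985 + 353 = 728 bp
Sorted largest to smallest: 1410, 1038, 728, 184 bp.

1410, 1038, 728, 184 bp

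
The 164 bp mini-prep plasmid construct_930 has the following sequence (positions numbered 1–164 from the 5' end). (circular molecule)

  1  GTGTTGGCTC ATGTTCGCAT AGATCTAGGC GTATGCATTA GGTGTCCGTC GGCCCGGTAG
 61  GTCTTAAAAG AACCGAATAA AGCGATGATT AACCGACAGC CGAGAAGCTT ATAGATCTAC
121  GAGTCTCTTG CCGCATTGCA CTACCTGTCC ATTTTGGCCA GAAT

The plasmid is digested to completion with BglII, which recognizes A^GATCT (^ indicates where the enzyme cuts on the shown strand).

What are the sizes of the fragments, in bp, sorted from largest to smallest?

92, 72 bp

BglII sites (AGATCT) start at positions 21, 113.
BglII cuts after the first base of each site, so after positions 21, 113.
Circular molecule, 2 cuts → 2 fragments:
  22–113 → 92 bp
  114–164 then 1–21 → 51 + 21 = 72 bp
Sorted largest to smallest: 92, 72 bp.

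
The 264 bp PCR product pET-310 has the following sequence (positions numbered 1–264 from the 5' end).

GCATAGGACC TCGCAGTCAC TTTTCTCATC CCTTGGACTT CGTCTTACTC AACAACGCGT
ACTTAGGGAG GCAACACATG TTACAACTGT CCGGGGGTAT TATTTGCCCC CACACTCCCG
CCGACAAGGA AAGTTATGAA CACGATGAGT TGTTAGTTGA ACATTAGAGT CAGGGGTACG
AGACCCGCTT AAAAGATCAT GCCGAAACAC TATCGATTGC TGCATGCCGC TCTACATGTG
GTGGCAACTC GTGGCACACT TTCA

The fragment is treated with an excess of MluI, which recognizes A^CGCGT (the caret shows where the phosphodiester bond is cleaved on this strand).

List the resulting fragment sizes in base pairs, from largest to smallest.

209, 55 bp

The MluI site (ACGCGT) starts at position 55.
MluI cuts after the first base of each site, so after position 55.
Linear molecule, 1 cut → 2 fragments:
  1–55 → 55 bp
  56–264 → 209 bp
Sorted largest to smallest: 209, 55 bp.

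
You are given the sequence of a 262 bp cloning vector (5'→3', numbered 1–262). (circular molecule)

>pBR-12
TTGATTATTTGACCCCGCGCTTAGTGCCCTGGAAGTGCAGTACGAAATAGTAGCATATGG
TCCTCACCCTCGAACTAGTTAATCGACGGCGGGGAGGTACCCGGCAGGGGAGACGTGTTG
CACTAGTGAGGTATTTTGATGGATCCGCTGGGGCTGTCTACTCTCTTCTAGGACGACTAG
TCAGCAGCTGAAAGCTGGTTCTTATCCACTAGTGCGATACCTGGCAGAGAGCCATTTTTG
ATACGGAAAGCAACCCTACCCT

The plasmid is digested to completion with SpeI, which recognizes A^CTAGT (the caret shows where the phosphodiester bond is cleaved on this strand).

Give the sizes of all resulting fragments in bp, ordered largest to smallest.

128, 54, 48, 32 bp

SpeI sites (ACTAGT) start at positions 74, 122, 176, 208.
SpeI cuts after the first base of each site, so after positions 74, 122, 176, 208.
Circular molecule, 4 cuts → 4 fragments:
  75–122 → 48 bp
  123–176 → 54 bp
  177–208 → 32 bp
  209–262 then 1–74 → 54 + 74 = 128 bp
Sorted largest to smallest: 128, 54, 48, 32 bp.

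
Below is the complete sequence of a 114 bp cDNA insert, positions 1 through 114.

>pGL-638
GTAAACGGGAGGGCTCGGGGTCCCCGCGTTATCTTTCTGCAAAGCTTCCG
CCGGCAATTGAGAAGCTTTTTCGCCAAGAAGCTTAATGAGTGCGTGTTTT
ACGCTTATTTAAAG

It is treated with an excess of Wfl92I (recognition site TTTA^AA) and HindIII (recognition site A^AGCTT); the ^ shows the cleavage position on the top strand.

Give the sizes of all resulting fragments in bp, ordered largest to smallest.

The Wfl92I site (TTTAAA) starts at position 108.
Wfl92I cuts after base 4 of each site, so after position 111.
HindIII sites (AAGCTT) start at positions 42, 63, 79.
HindIII cuts after the first base of each site, so after positions 42, 63, 79.
Combined cut positions: 42, 63, 79, 111.
Linear molecule, 4 cuts → 5 fragments:
  1–42 → 42 bp
  43–63 → 21 bp
  64–79 → 16 bp
  80–111 → 32 bp
  112–114 → 3 bp
Sorted largest to smallest: 42, 32, 21, 16, 3 bp.

42, 32, 21, 16, 3 bp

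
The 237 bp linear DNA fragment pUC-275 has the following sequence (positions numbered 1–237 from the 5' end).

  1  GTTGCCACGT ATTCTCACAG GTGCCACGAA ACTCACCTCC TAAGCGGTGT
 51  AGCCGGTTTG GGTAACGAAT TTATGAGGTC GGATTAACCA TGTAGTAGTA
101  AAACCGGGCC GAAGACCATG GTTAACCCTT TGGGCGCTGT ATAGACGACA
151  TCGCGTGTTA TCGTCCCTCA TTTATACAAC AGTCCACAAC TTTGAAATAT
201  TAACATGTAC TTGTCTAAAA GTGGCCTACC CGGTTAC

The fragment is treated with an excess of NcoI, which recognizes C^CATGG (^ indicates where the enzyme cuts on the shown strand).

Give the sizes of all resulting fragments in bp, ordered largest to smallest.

121, 116 bp

The NcoI site (CCATGG) starts at position 116.
NcoI cuts after the first base of each site, so after position 116.
Linear molecule, 1 cut → 2 fragments:
  1–116 → 116 bp
  117–237 → 121 bp
Sorted largest to smallest: 121, 116 bp.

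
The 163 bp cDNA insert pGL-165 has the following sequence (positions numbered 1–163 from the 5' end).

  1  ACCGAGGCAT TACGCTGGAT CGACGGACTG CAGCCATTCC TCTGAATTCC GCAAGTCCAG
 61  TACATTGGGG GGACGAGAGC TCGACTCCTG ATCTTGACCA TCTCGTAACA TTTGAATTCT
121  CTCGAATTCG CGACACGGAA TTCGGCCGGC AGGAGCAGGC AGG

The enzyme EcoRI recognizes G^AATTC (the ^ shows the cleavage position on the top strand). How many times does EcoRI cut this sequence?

GAATTC occurs starting at positions 44, 114, 124, 138.
EcoRI cuts at 4 sites.

4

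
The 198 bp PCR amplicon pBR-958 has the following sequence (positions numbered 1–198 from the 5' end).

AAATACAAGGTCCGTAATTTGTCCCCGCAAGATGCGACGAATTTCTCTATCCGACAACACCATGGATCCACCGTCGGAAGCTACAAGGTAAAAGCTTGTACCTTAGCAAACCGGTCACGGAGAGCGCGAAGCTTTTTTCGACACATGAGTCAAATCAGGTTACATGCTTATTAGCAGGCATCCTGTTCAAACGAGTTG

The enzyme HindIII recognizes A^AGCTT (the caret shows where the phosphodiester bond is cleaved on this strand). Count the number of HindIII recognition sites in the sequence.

2

AAGCTT occurs starting at positions 92, 129.
HindIII cuts at 2 sites.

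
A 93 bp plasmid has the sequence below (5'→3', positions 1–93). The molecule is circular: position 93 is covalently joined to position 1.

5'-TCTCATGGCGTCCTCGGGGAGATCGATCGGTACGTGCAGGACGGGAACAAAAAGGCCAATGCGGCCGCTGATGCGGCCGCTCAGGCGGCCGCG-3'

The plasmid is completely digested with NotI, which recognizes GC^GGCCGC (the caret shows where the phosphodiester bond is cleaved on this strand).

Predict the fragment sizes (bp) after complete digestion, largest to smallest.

69, 12, 12 bp

NotI sites (GCGGCCGC) start at positions 61, 73, 85.
NotI cuts after base 2 of each site, so after positions 62, 74, 86.
Circular molecule, 3 cuts → 3 fragments:
  63–74 → 12 bp
  75–86 → 12 bp
  87–93 then 1–62 → 7 + 62 = 69 bp
Sorted largest to smallest: 69, 12, 12 bp.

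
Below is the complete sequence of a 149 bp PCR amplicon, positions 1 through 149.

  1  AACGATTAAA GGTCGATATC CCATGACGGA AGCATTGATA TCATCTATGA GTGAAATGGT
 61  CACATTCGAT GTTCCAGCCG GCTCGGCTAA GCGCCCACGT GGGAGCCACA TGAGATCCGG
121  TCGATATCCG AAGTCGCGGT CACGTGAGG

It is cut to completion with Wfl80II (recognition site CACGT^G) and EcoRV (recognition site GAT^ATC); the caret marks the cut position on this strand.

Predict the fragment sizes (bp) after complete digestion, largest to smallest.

Wfl80II sites (CACGTG) start at positions 96, 141.
Wfl80II cuts after base 5 of each site (before the last base), so after positions 100, 145.
EcoRV sites (GATATC) start at positions 15, 37, 123.
EcoRV cuts after base 3 of each site, so after positions 17, 39, 125.
Combined cut positions: 17, 39, 100, 125, 145.
Linear molecule, 5 cuts → 6 fragments:
  1–17 → 17 bp
  18–39 → 22 bp
  40–100 → 61 bp
  101–125 → 25 bp
  126–145 → 20 bp
  146–149 → 4 bp
Sorted largest to smallest: 61, 25, 22, 20, 17, 4 bp.

61, 25, 22, 20, 17, 4 bp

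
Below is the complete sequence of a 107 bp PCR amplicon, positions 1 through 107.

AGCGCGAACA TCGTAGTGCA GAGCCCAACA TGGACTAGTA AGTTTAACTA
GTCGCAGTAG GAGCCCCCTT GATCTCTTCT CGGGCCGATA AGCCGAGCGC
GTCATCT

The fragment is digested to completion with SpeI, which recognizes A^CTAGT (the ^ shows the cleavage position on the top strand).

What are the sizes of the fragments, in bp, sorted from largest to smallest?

60, 34, 13 bp

SpeI sites (ACTAGT) start at positions 34, 47.
SpeI cuts after the first base of each site, so after positions 34, 47.
Linear molecule, 2 cuts → 3 fragments:
  1–34 → 34 bp
  35–47 → 13 bp
  48–107 → 60 bp
Sorted largest to smallest: 60, 34, 13 bp.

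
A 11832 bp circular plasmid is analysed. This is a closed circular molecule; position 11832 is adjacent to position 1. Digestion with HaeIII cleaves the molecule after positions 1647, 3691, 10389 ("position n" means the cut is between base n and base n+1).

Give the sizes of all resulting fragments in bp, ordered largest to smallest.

Circular molecule, 3 cuts → 3 fragments:
  3691 − 1647 = 2044 bp
  10389 − 3691 = 6698 bp
  wrap: 11832 − 10389 + 1647 = 3090 bp
Sorted largest to smallest: 6698, 3090, 2044 bp.

6698, 3090, 2044 bp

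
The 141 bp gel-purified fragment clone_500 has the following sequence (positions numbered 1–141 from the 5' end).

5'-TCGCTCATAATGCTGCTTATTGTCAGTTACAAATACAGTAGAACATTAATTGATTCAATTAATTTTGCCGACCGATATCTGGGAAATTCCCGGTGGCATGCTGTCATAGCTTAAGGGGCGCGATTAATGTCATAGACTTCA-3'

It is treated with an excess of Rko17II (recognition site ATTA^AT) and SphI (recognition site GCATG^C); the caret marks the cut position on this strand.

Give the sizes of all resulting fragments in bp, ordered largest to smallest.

48, 39, 26, 15, 13 bp

Rko17II sites (ATTAAT) start at positions 45, 58, 123.
Rko17II cuts after base 4 of each site, so after positions 48, 61, 126.
The SphI site (GCATGC) starts at position 96.
SphI cuts after base 5 of each site (before the last base), so after position 100.
Combined cut positions: 48, 61, 100, 126.
Linear molecule, 4 cuts → 5 fragments:
  1–48 → 48 bp
  49–61 → 13 bp
  62–100 → 39 bp
  101–126 → 26 bp
  127–141 → 15 bp
Sorted largest to smallest: 48, 39, 26, 15, 13 bp.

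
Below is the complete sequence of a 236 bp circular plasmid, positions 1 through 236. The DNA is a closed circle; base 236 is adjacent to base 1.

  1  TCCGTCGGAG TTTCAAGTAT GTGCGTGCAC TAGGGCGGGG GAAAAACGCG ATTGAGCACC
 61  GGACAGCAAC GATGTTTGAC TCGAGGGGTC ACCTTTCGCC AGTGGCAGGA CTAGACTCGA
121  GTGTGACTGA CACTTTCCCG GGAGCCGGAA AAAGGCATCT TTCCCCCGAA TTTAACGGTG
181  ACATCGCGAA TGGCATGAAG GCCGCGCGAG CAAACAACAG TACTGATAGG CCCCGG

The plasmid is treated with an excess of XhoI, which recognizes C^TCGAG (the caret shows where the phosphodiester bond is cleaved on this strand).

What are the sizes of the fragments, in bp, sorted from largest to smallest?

XhoI sites (CTCGAG) start at positions 80, 116.
XhoI cuts after the first base of each site, so after positions 80, 116.
Circular molecule, 2 cuts → 2 fragments:
  81–116 → 36 bp
  117–236 then 1–80 → 120 + 80 = 200 bp
Sorted largest to smallest: 200, 36 bp.

200, 36 bp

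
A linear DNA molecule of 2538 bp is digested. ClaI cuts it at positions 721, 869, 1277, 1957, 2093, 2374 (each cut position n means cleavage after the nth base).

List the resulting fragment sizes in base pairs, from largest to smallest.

Linear molecule, 6 cuts → 7 fragments:
  721 − 0 = 721 bp
  869 − 721 = 148 bp
  1277 − 869 = 408 bp
  1957 − 1277 = 680 bp
  2093 − 1957 = 136 bp
  2374 − 2093 = 281 bp
  2538 − 2374 = 164 bp
Sorted largest to smallest: 721, 680, 408, 281, 164, 148, 136 bp.

721, 680, 408, 281, 164, 148, 136 bp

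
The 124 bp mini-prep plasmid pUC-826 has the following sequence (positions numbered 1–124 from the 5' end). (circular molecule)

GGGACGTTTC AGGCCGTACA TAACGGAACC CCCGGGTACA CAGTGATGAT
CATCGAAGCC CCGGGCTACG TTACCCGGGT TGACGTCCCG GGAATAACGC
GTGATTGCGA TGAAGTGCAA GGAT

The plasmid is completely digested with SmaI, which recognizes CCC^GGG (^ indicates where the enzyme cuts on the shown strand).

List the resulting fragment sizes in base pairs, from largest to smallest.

SmaI sites (CCCGGG) start at positions 31, 60, 74, 87.
SmaI cuts after base 3 of each site, so after positions 33, 62, 76, 89.
Circular molecule, 4 cuts → 4 fragments:
  34–62 → 29 bp
  63–76 → 14 bp
  77–89 → 13 bp
  90–124 then 1–33 → 35 + 33 = 68 bp
Sorted largest to smallest: 68, 29, 14, 13 bp.

68, 29, 14, 13 bp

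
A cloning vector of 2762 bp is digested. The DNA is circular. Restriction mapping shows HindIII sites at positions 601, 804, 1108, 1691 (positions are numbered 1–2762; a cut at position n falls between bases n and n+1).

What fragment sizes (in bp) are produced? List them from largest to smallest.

Circular molecule, 4 cuts → 4 fragments:
  804 − 601 = 203 bp
  1108 − 804 = 304 bp
  1691 − 1108 = 583 bp
  wrap: 2762 − 1691 + 601 = 1672 bp
Sorted largest to smallest: 1672, 583, 304, 203 bp.

1672, 583, 304, 203 bp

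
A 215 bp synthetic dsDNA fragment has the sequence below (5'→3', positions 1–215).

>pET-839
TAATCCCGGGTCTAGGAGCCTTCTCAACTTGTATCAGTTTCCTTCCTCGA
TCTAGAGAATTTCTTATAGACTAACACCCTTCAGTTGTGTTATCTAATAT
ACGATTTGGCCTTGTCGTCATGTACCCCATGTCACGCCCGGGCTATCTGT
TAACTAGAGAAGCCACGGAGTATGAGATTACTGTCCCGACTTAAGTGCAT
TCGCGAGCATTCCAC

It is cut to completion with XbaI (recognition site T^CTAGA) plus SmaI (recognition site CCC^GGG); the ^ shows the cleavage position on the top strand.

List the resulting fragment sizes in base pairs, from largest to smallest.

The XbaI site (TCTAGA) starts at position 51.
XbaI cuts after the first base of each site, so after position 51.
SmaI sites (CCCGGG) start at positions 5, 137.
SmaI cuts after base 3 of each site, so after positions 7, 139.
Combined cut positions: 7, 51, 139.
Linear molecule, 3 cuts → 4 fragments:
  1–7 → 7 bp
  8–51 → 44 bp
  52–139 → 88 bp
  140–215 → 76 bp
Sorted largest to smallest: 88, 76, 44, 7 bp.

88, 76, 44, 7 bp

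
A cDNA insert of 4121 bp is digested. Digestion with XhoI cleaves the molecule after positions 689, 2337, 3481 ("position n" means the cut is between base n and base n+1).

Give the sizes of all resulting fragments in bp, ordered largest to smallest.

Linear molecule, 3 cuts → 4 fragments:
  689 − 0 = 689 bp
  2337 − 689 = 1648 bp
  3481 − 2337 = 1144 bp
  4121 − 3481 = 640 bp
Sorted largest to smallest: 1648, 1144, 689, 640 bp.

1648, 1144, 689, 640 bp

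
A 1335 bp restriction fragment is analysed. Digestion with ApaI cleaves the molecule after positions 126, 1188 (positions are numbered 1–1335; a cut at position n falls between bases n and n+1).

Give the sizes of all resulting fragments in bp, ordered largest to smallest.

Linear molecule, 2 cuts → 3 fragments:
  126 − 0 = 126 bp
  1188 − 126 = 1062 bp
  1335 − 1188 = 147 bp
Sorted largest to smallest: 1062, 147, 126 bp.

1062, 147, 126 bp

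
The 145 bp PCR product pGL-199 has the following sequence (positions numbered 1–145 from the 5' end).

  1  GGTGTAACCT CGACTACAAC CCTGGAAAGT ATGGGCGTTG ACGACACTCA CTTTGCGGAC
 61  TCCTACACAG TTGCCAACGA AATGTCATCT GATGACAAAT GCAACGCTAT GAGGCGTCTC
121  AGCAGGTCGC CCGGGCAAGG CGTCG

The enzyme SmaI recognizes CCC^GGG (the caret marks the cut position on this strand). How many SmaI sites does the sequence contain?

1

CCCGGG occurs starting at position 130.
SmaI cuts at 1 site.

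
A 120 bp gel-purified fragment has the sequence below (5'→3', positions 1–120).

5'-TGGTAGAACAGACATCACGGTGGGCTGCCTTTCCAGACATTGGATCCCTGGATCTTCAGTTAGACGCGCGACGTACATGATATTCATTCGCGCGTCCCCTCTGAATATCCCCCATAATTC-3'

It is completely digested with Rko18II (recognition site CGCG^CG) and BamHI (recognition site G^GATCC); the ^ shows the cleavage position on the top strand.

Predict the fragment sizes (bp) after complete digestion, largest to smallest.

42, 28, 26, 24 bp

Rko18II sites (CGCGCG) start at positions 65, 89.
Rko18II cuts after base 4 of each site, so after positions 68, 92.
The BamHI site (GGATCC) starts at position 42.
BamHI cuts after the first base of each site, so after position 42.
Combined cut positions: 42, 68, 92.
Linear molecule, 3 cuts → 4 fragments:
  1–42 → 42 bp
  43–68 → 26 bp
  69–92 → 24 bp
  93–120 → 28 bp
Sorted largest to smallest: 42, 28, 26, 24 bp.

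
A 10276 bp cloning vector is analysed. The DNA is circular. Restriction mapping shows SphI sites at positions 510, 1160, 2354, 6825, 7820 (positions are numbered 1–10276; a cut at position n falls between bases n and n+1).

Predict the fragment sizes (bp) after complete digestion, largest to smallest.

Circular molecule, 5 cuts → 5 fragments:
  1160 − 510 = 650 bp
  2354 − 1160 = 1194 bp
  6825 − 2354 = 4471 bp
  7820 − 6825 = 995 bp
  wrap: 10276 − 7820 + 510 = 2966 bp
Sorted largest to smallest: 4471, 2966, 1194, 995, 650 bp.

4471, 2966, 1194, 995, 650 bp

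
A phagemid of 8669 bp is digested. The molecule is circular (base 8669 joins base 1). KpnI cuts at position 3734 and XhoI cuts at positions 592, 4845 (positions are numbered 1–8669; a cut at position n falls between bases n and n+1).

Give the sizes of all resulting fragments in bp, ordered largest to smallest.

Combined cut positions (sorted): 592, 3734, 4845.
Circular molecule, 3 cuts → 3 fragments:
  3734 − 592 = 3142 bp
  4845 − 3734 = 1111 bp
  wrap: 8669 − 4845 + 592 = 4416 bp
Sorted largest to smallest: 4416, 3142, 1111 bp.

4416, 3142, 1111 bp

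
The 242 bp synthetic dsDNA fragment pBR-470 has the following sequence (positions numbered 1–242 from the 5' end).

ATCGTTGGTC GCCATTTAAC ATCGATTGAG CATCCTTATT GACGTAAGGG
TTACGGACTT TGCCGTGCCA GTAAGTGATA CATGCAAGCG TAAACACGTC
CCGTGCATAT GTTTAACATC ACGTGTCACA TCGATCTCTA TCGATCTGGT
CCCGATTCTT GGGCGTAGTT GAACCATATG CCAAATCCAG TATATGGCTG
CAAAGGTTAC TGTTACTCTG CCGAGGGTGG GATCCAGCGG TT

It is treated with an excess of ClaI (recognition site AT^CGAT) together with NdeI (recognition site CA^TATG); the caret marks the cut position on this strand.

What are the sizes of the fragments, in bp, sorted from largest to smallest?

ClaI sites (ATCGAT) start at positions 21, 130, 140.
ClaI cuts after base 2 of each site, so after positions 22, 131, 141.
NdeI sites (CATATG) start at positions 106, 175.
NdeI cuts after base 2 of each site, so after positions 107, 176.
Combined cut positions: 22, 107, 131, 141, 176.
Linear molecule, 5 cuts → 6 fragments:
  1–22 → 22 bp
  23–107 → 85 bp
  108–131 → 24 bp
  132–141 → 10 bp
  142–176 → 35 bp
  177–242 → 66 bp
Sorted largest to smallest: 85, 66, 35, 24, 22, 10 bp.

85, 66, 35, 24, 22, 10 bp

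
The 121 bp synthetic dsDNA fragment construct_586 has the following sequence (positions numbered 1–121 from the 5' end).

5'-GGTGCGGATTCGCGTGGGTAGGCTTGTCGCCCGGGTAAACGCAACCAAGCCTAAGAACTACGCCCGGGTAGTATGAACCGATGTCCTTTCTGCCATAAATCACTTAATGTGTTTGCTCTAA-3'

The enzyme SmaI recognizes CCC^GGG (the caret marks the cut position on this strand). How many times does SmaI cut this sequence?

2

CCCGGG occurs starting at positions 30, 63.
SmaI cuts at 2 sites.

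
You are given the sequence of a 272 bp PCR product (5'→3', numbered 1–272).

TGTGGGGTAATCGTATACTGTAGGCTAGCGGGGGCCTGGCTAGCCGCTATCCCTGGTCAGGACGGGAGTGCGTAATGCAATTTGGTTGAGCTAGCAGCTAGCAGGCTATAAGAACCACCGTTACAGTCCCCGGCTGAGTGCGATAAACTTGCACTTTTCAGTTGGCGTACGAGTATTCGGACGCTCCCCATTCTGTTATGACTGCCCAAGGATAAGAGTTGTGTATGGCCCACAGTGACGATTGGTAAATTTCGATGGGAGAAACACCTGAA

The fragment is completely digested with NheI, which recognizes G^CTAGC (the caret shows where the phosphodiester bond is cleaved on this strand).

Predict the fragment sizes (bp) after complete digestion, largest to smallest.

175, 51, 24, 15, 7 bp

NheI sites (GCTAGC) start at positions 24, 39, 90, 97.
NheI cuts after the first base of each site, so after positions 24, 39, 90, 97.
Linear molecule, 4 cuts → 5 fragments:
  1–24 → 24 bp
  25–39 → 15 bp
  40–90 → 51 bp
  91–97 → 7 bp
  98–272 → 175 bp
Sorted largest to smallest: 175, 51, 24, 15, 7 bp.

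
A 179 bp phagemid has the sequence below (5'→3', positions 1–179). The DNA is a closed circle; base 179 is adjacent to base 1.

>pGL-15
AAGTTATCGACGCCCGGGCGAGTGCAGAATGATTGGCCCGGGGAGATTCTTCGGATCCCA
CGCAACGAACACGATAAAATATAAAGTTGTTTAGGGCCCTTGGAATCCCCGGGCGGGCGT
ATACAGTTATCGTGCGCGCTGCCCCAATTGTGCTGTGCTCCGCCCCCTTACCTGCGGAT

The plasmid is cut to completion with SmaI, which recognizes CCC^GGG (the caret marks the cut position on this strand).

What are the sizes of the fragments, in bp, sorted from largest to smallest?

84, 71, 24 bp

SmaI sites (CCCGGG) start at positions 13, 37, 108.
SmaI cuts after base 3 of each site, so after positions 15, 39, 110.
Circular molecule, 3 cuts → 3 fragments:
  16–39 → 24 bp
  40–110 → 71 bp
  111–179 then 1–15 → 69 + 15 = 84 bp
Sorted largest to smallest: 84, 71, 24 bp.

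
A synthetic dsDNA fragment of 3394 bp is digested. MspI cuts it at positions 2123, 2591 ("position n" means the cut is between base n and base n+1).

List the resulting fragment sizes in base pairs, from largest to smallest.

2123, 803, 468 bp

Linear molecule, 2 cuts → 3 fragments:
  2123 − 0 = 2123 bp
  2591 − 2123 = 468 bp
  3394 − 2591 = 803 bp
Sorted largest to smallest: 2123, 803, 468 bp.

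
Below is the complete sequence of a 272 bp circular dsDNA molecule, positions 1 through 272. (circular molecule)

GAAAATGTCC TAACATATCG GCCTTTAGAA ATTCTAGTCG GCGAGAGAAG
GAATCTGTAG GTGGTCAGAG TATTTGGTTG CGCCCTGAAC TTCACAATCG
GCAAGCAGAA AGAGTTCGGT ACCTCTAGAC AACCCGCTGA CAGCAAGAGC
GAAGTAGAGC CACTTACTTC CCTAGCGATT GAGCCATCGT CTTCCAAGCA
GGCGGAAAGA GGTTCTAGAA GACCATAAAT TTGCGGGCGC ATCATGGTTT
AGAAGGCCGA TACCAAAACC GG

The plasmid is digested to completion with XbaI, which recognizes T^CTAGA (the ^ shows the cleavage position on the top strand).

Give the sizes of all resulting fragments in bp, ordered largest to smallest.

182, 90 bp

XbaI sites (TCTAGA) start at positions 124, 214.
XbaI cuts after the first base of each site, so after positions 124, 214.
Circular molecule, 2 cuts → 2 fragments:
  125–214 → 90 bp
  215–272 then 1–124 → 58 + 124 = 182 bp
Sorted largest to smallest: 182, 90 bp.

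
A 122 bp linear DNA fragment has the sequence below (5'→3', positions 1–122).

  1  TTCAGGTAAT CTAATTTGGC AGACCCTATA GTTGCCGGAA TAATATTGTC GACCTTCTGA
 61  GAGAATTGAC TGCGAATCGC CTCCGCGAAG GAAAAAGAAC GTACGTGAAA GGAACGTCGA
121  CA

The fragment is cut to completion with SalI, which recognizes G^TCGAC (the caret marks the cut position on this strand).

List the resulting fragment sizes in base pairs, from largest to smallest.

68, 48, 6 bp

SalI sites (GTCGAC) start at positions 48, 116.
SalI cuts after the first base of each site, so after positions 48, 116.
Linear molecule, 2 cuts → 3 fragments:
  1–48 → 48 bp
  49–116 → 68 bp
  117–122 → 6 bp
Sorted largest to smallest: 68, 48, 6 bp.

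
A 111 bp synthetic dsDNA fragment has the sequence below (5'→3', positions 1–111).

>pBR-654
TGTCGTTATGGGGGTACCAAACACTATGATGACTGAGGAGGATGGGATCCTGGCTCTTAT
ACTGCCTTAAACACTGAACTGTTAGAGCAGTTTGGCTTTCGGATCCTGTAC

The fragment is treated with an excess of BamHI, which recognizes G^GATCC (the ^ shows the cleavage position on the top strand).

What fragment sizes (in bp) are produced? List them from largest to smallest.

BamHI sites (GGATCC) start at positions 45, 101.
BamHI cuts after the first base of each site, so after positions 45, 101.
Linear molecule, 2 cuts → 3 fragments:
  1–45 → 45 bp
  46–101 → 56 bp
  102–111 → 10 bp
Sorted largest to smallest: 56, 45, 10 bp.

56, 45, 10 bp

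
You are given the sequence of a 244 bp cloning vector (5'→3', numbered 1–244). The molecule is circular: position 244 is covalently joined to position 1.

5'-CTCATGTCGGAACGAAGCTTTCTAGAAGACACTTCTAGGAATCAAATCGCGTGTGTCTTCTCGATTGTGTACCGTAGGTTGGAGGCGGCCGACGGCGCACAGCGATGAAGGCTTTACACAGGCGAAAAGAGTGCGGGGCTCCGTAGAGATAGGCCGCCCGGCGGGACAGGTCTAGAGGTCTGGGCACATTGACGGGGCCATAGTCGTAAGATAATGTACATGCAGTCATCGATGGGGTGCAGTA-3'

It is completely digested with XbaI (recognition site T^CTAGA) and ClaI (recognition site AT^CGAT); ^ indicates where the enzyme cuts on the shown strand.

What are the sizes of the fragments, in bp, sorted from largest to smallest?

150, 58, 36 bp

XbaI sites (TCTAGA) start at positions 21, 171.
XbaI cuts after the first base of each site, so after positions 21, 171.
The ClaI site (ATCGAT) starts at position 228.
ClaI cuts after base 2 of each site, so after position 229.
Combined cut positions: 21, 171, 229.
Circular molecule, 3 cuts → 3 fragments:
  22–171 → 150 bp
  172–229 → 58 bp
  230–244 then 1–21 → 15 + 21 = 36 bp
Sorted largest to smallest: 150, 58, 36 bp.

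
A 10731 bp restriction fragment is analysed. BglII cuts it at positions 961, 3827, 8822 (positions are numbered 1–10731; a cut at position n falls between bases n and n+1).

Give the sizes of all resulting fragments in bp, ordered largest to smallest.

Linear molecule, 3 cuts → 4 fragments:
  961 − 0 = 961 bp
  3827 − 961 = 2866 bp
  8822 − 3827 = 4995 bp
  10731 − 8822 = 1909 bp
Sorted largest to smallest: 4995, 2866, 1909, 961 bp.

4995, 2866, 1909, 961 bp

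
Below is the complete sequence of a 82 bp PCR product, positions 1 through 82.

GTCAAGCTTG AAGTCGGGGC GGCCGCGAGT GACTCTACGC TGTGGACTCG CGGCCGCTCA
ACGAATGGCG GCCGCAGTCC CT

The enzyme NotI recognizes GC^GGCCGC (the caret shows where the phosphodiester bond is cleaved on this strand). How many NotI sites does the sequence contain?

GCGGCCGC occurs starting at positions 19, 50, 68.
NotI cuts at 3 sites.

3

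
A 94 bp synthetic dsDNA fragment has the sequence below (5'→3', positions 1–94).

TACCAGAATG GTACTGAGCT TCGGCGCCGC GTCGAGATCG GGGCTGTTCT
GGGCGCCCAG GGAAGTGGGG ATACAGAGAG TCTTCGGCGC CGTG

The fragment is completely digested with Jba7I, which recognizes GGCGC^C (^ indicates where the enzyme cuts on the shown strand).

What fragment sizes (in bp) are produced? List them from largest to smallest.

Jba7I sites (GGCGCC) start at positions 23, 52, 86.
Jba7I cuts after base 5 of each site (before the last base), so after positions 27, 56, 90.
Linear molecule, 3 cuts → 4 fragments:
  1–27 → 27 bp
  28–56 → 29 bp
  57–90 → 34 bp
  91–94 → 4 bp
Sorted largest to smallest: 34, 29, 27, 4 bp.

34, 29, 27, 4 bp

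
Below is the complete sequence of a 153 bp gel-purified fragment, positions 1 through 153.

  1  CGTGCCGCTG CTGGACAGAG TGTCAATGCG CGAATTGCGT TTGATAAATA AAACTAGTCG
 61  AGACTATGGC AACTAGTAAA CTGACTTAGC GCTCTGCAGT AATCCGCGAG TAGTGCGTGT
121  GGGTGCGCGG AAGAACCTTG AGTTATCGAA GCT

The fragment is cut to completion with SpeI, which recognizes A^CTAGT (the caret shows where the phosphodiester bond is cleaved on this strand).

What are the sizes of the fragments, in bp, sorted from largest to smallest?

81, 53, 19 bp

SpeI sites (ACTAGT) start at positions 53, 72.
SpeI cuts after the first base of each site, so after positions 53, 72.
Linear molecule, 2 cuts → 3 fragments:
  1–53 → 53 bp
  54–72 → 19 bp
  73–153 → 81 bp
Sorted largest to smallest: 81, 53, 19 bp.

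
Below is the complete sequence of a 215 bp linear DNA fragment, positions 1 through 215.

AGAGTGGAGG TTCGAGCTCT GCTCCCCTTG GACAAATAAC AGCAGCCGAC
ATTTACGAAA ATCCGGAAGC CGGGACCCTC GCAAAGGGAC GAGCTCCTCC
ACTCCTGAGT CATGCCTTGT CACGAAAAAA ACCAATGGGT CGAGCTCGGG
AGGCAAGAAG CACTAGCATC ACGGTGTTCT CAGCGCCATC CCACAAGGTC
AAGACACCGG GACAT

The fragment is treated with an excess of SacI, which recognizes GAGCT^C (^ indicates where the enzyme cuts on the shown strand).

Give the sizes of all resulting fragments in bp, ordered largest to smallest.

77, 69, 51, 18 bp

SacI sites (GAGCTC) start at positions 14, 91, 142.
SacI cuts after base 5 of each site (before the last base), so after positions 18, 95, 146.
Linear molecule, 3 cuts → 4 fragments:
  1–18 → 18 bp
  19–95 → 77 bp
  96–146 → 51 bp
  147–215 → 69 bp
Sorted largest to smallest: 77, 69, 51, 18 bp.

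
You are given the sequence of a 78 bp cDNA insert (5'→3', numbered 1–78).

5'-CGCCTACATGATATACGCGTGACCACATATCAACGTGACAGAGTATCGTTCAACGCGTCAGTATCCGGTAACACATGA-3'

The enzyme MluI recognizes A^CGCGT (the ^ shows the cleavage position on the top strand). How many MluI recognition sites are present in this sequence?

ACGCGT occurs starting at positions 15, 53.
MluI cuts at 2 sites.

2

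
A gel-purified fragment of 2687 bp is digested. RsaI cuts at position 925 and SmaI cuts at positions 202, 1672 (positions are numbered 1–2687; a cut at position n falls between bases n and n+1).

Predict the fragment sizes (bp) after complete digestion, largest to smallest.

Combined cut positions (sorted): 202, 925, 1672.
Linear molecule, 3 cuts → 4 fragments:
  202 − 0 = 202 bp
  925 − 202 = 723 bp
  1672 − 925 = 747 bp
  2687 − 1672 = 1015 bp
Sorted largest to smallest: 1015, 747, 723, 202 bp.

1015, 747, 723, 202 bp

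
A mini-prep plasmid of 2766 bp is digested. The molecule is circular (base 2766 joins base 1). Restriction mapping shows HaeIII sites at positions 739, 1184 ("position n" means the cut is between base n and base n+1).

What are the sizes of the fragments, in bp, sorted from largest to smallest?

2321, 445 bp

Circular molecule, 2 cuts → 2 fragments:
  1184 − 739 = 445 bp
  wrap: 2766 − 1184 + 739 = 2321 bp
Sorted largest to smallest: 2321, 445 bp.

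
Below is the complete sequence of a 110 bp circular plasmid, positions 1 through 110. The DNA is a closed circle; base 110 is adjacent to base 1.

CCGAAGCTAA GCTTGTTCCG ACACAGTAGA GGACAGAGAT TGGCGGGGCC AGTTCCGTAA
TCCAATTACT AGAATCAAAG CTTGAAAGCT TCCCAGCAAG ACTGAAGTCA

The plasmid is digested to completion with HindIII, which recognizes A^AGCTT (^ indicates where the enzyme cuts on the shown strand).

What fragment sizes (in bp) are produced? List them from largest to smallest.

69, 33, 8 bp

HindIII sites (AAGCTT) start at positions 9, 78, 86.
HindIII cuts after the first base of each site, so after positions 9, 78, 86.
Circular molecule, 3 cuts → 3 fragments:
  10–78 → 69 bp
  79–86 → 8 bp
  87–110 then 1–9 → 24 + 9 = 33 bp
Sorted largest to smallest: 69, 33, 8 bp.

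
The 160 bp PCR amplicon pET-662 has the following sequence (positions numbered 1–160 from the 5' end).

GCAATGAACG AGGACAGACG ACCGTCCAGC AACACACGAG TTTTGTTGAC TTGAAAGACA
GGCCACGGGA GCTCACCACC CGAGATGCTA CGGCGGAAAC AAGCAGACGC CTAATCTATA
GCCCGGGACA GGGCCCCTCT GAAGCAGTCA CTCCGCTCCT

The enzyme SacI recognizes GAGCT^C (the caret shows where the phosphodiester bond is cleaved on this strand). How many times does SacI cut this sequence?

GAGCTC occurs starting at position 69.
SacI cuts at 1 site.

1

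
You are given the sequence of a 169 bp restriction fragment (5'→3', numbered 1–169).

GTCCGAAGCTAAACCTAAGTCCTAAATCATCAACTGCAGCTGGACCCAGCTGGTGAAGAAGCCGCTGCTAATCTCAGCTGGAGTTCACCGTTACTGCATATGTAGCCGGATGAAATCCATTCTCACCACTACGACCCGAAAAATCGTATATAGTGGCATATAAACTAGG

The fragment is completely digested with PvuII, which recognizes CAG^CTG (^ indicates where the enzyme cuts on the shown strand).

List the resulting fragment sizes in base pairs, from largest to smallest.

92, 39, 28, 10 bp

PvuII sites (CAGCTG) start at positions 37, 47, 75.
PvuII cuts after base 3 of each site, so after positions 39, 49, 77.
Linear molecule, 3 cuts → 4 fragments:
  1–39 → 39 bp
  40–49 → 10 bp
  50–77 → 28 bp
  78–169 → 92 bp
Sorted largest to smallest: 92, 39, 28, 10 bp.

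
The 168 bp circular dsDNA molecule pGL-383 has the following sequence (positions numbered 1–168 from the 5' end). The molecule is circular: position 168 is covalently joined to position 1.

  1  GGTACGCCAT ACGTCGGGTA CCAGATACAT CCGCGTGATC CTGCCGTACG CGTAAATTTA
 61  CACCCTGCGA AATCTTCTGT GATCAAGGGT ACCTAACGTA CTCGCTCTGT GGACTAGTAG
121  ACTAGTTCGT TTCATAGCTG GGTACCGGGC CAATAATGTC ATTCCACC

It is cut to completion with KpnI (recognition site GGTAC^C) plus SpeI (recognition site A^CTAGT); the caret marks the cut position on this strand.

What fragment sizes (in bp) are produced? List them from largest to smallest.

KpnI sites (GGTACC) start at positions 17, 88, 141.
KpnI cuts after base 5 of each site (before the last base), so after positions 21, 92, 145.
SpeI sites (ACTAGT) start at positions 113, 121.
SpeI cuts after the first base of each site, so after positions 113, 121.
Combined cut positions: 21, 92, 113, 121, 145.
Circular molecule, 5 cuts → 5 fragments:
  22–92 → 71 bp
  93–113 → 21 bp
  114–121 → 8 bp
  122–145 → 24 bp
  146–168 then 1–21 → 23 + 21 = 44 bp
Sorted largest to smallest: 71, 44, 24, 21, 8 bp.

71, 44, 24, 21, 8 bp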